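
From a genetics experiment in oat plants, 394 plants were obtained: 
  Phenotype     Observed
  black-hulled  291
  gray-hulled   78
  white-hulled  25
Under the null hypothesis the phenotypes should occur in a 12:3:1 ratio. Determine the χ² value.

0.305

The 12:3:1 ratio has 16 parts, so with N = 394 the expected counts are:
  black-hulled: 394 × 12/16 = 295.5
  gray-hulled: 394 × 3/16 = 73.875
  white-hulled: 394 × 1/16 = 24.625
χ² = Σ (O − E)² / E
  black-hulled: (291 − 295.5)² / 295.5 = 0.0685
  gray-hulled: (78 − 73.875)² / 73.875 = 0.2303
  white-hulled: (25 − 24.625)² / 24.625 = 0.0057
χ² = 0.0685 + 0.2303 + 0.0057 = 0.3045 ≈ 0.305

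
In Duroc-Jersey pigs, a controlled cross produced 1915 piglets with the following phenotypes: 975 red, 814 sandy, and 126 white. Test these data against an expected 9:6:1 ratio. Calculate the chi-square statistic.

Total ratio parts = 16. Expected numbers out of 1915:
  red: 1915 × 9/16 = 1077.1875
  sandy: 1915 × 6/16 = 718.125
  white: 1915 × 1/16 = 119.6875
χ² = Σ (O − E)² / E
  red: (975 − 1077.1875)² / 1077.1875 = 9.6940
  sandy: (814 − 718.125)² / 718.125 = 12.8000
  white: (126 − 119.6875)² / 119.6875 = 0.3329
χ² = 9.6940 + 12.8000 + 0.3329 = 22.8269 ≈ 22.827

22.827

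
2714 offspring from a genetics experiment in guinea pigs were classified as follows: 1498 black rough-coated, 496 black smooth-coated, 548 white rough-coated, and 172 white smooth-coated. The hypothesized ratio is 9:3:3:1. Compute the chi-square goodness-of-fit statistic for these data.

The 9:3:3:1 ratio has 16 parts, so with N = 2714 the expected counts are:
  black rough-coated: 2714 × 9/16 = 1526.625
  black smooth-coated: 2714 × 3/16 = 508.875
  white rough-coated: 2714 × 3/16 = 508.875
  white smooth-coated: 2714 × 1/16 = 169.625
χ² = Σ (O − E)² / E
  black rough-coated: (1498 − 1526.625)² / 1526.625 = 0.5367
  black smooth-coated: (496 − 508.875)² / 508.875 = 0.3257
  white rough-coated: (548 − 508.875)² / 508.875 = 3.0081
  white smooth-coated: (172 − 169.625)² / 169.625 = 0.0333
χ² = 0.5367 + 0.3257 + 3.0081 + 0.0333 = 3.9038 ≈ 3.904

3.904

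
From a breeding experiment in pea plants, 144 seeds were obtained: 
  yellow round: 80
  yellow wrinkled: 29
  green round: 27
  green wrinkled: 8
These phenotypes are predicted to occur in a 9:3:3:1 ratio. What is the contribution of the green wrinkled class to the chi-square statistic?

0.111

Under the 9:3:3:1 hypothesis (Σ ratio = 16, N = 144):
  yellow round: 144 × 9/16 = 81
  yellow wrinkled: 144 × 3/16 = 27
  green round: 144 × 3/16 = 27
  green wrinkled: 144 × 1/16 = 9
Contribution of green wrinkled: (8 − 9)² / 9 = 0.1111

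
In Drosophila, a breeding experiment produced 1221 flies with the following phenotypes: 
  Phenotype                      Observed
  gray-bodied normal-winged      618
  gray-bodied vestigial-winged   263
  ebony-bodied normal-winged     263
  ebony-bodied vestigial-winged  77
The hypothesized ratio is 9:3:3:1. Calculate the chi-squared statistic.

Total ratio parts = 16. Expected numbers out of 1221:
  gray-bodied normal-winged: 1221 × 9/16 = 686.8125
  gray-bodied vestigial-winged: 1221 × 3/16 = 228.9375
  ebony-bodied normal-winged: 1221 × 3/16 = 228.9375
  ebony-bodied vestigial-winged: 1221 × 1/16 = 76.3125
χ² = Σ (O − E)² / E
  gray-bodied normal-winged: (618 − 686.8125)² / 686.8125 = 6.8944
  gray-bodied vestigial-winged: (263 − 228.9375)² / 228.9375 = 5.0680
  ebony-bodied normal-winged: (263 − 228.9375)² / 228.9375 = 5.0680
  ebony-bodied vestigial-winged: (77 − 76.3125)² / 76.3125 = 0.0062
χ² = 6.8944 + 5.0680 + 5.0680 + 0.0062 = 17.0366 ≈ 17.037

17.037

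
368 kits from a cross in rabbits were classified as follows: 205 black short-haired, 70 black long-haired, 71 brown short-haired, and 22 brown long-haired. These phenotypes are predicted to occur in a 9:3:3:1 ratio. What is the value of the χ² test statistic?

Under the 9:3:3:1 hypothesis (Σ ratio = 16, N = 368):
  black short-haired: 368 × 9/16 = 207
  black long-haired: 368 × 3/16 = 69
  brown short-haired: 368 × 3/16 = 69
  brown long-haired: 368 × 1/16 = 23
χ² = Σ (O − E)² / E
  black short-haired: (205 − 207)² / 207 = 0.0193
  black long-haired: (70 − 69)² / 69 = 0.0145
  brown short-haired: (71 − 69)² / 69 = 0.0580
  brown long-haired: (22 − 23)² / 23 = 0.0435
χ² = 0.0193 + 0.0145 + 0.0580 + 0.0435 = 0.1353 ≈ 0.135

0.135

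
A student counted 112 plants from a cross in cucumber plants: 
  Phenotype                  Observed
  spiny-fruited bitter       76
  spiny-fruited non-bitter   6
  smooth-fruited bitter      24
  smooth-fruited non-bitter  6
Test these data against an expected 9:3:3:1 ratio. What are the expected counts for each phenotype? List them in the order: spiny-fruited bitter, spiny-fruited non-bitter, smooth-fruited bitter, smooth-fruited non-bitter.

Total ratio parts = 16. Expected numbers out of 112:
  spiny-fruited bitter: 112 × 9/16 = 63
  spiny-fruited non-bitter: 112 × 3/16 = 21
  smooth-fruited bitter: 112 × 3/16 = 21
  smooth-fruited non-bitter: 112 × 1/16 = 7

63, 21, 21, 7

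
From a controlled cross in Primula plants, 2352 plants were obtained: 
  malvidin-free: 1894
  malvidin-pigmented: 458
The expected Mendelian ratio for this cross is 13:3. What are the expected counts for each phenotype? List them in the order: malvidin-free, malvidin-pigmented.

Under the 13:3 hypothesis (Σ ratio = 16, N = 2352):
  malvidin-free: 2352 × 13/16 = 1911
  malvidin-pigmented: 2352 × 3/16 = 441

1911, 441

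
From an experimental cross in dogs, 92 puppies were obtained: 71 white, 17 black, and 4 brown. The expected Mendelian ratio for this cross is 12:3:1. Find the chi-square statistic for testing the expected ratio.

Total ratio parts = 16. Expected numbers out of 92:
  white: 92 × 12/16 = 69
  black: 92 × 3/16 = 17.25
  brown: 92 × 1/16 = 5.75
χ² = Σ (O − E)² / E
  white: (71 − 69)² / 69 = 0.0580
  black: (17 − 17.25)² / 17.25 = 0.0036
  brown: (4 − 5.75)² / 5.75 = 0.5326
χ² = 0.0580 + 0.0036 + 0.5326 = 0.5942 ≈ 0.594

0.594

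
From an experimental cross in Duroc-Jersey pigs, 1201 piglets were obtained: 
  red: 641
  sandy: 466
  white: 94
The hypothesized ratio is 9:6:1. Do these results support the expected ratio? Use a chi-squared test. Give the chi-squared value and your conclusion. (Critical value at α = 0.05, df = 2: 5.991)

7.088; not consistent

Expected counts for N = 1201 under a 9:6:1 ratio (total parts = 16):
  red: 1201 × 9/16 = 675.5625
  sandy: 1201 × 6/16 = 450.375
  white: 1201 × 1/16 = 75.0625
χ² = Σ (O − E)² / E
  red: (641 − 675.5625)² / 675.5625 = 1.7683
  sandy: (466 − 450.375)² / 450.375 = 0.5421
  white: (94 − 75.0625)² / 75.0625 = 4.7777
χ² = 1.7683 + 0.5421 + 4.7777 = 7.0881 ≈ 7.088
Degrees of freedom = 3 − 1 = 2; critical value at α = 0.05 is 5.991.
Since 7.088 > 5.991, we reject the null hypothesis — the data do not fit the 9:6:1 ratio.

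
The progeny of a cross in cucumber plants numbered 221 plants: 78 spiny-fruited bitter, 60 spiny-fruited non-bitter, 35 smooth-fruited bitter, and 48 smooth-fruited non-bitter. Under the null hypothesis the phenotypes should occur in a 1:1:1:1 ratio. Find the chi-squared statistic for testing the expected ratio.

Expected counts for N = 221 under a 1:1:1:1 ratio (total parts = 4):
  spiny-fruited bitter: 221 × 1/4 = 55.25
  spiny-fruited non-bitter: 221 × 1/4 = 55.25
  smooth-fruited bitter: 221 × 1/4 = 55.25
  smooth-fruited non-bitter: 221 × 1/4 = 55.25
χ² = Σ (O − E)² / E
  spiny-fruited bitter: (78 − 55.25)² / 55.25 = 9.3676
  spiny-fruited non-bitter: (60 − 55.25)² / 55.25 = 0.4084
  smooth-fruited bitter: (35 − 55.25)² / 55.25 = 7.4219
  smooth-fruited non-bitter: (48 − 55.25)² / 55.25 = 0.9514
χ² = 9.3676 + 0.4084 + 7.4219 + 0.9514 = 18.1493 ≈ 18.149

18.149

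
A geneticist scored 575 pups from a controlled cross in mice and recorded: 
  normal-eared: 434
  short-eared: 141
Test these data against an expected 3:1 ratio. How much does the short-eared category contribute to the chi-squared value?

0.053

Expected counts for N = 575 under a 3:1 ratio (total parts = 4):
  normal-eared: 575 × 3/4 = 431.25
  short-eared: 575 × 1/4 = 143.75
Contribution of short-eared: (141 − 143.75)² / 143.75 = 0.0526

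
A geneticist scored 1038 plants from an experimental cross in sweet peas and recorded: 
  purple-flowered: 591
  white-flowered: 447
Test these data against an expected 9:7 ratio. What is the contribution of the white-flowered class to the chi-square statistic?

0.112

The 9:7 ratio has 16 parts, so with N = 1038 the expected counts are:
  purple-flowered: 1038 × 9/16 = 583.875
  white-flowered: 1038 × 7/16 = 454.125
Contribution of white-flowered: (447 − 454.125)² / 454.125 = 0.1118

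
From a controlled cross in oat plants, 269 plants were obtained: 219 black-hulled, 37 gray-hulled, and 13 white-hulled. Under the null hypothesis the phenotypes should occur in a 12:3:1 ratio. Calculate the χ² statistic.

5.919

Under the 12:3:1 hypothesis (Σ ratio = 16, N = 269):
  black-hulled: 269 × 12/16 = 201.75
  gray-hulled: 269 × 3/16 = 50.4375
  white-hulled: 269 × 1/16 = 16.8125
χ² = Σ (O − E)² / E
  black-hulled: (219 − 201.75)² / 201.75 = 1.4749
  gray-hulled: (37 − 50.4375)² / 50.4375 = 3.5800
  white-hulled: (13 − 16.8125)² / 16.8125 = 0.8645
χ² = 1.4749 + 3.5800 + 0.8645 = 5.9194 ≈ 5.919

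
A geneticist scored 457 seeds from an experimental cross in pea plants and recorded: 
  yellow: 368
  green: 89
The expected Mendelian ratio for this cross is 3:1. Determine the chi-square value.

7.441

Under the 3:1 hypothesis (Σ ratio = 4, N = 457):
  yellow: 457 × 3/4 = 342.75
  green: 457 × 1/4 = 114.25
χ² = Σ (O − E)² / E
  yellow: (368 − 342.75)² / 342.75 = 1.8601
  green: (89 − 114.25)² / 114.25 = 5.5804
χ² = 1.8601 + 5.5804 = 7.4405 ≈ 7.441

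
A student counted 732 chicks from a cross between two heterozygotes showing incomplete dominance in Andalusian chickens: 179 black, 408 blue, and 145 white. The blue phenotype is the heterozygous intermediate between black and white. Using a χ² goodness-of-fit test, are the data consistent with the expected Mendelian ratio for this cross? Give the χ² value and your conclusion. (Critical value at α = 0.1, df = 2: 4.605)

With incomplete dominance, a heterozygote × heterozygote cross gives a 1:2:1 phenotypic ratio.
Under the 1:2:1 hypothesis (Σ ratio = 4, N = 732):
  black: 732 × 1/4 = 183
  blue: 732 × 2/4 = 366
  white: 732 × 1/4 = 183
χ² = Σ (O − E)² / E
  black: (179 − 183)² / 183 = 0.0874
  blue: (408 − 366)² / 366 = 4.8197
  white: (145 − 183)² / 183 = 7.8907
χ² = 0.0874 + 4.8197 + 7.8907 = 12.7978 ≈ 12.798
Degrees of freedom = 3 − 1 = 2; critical value at α = 0.1 is 4.605.
Since 12.798 > 4.605, we reject the null hypothesis — the data do not fit the 1:2:1 ratio.

12.798; not consistent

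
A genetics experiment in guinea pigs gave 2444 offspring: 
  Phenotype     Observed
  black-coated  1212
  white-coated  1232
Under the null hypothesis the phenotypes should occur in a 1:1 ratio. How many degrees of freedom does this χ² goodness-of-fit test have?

A goodness-of-fit test with 2 phenotype classes has df = 2 − 1 = 1.

1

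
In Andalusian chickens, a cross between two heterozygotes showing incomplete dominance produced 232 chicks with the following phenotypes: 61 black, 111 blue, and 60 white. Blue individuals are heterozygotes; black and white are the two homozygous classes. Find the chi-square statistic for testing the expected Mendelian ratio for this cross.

0.440

With incomplete dominance, a heterozygote × heterozygote cross gives a 1:2:1 phenotypic ratio.
Expected counts for N = 232 under a 1:2:1 ratio (total parts = 4):
  black: 232 × 1/4 = 58
  blue: 232 × 2/4 = 116
  white: 232 × 1/4 = 58
χ² = Σ (O − E)² / E
  black: (61 − 58)² / 58 = 0.1552
  blue: (111 − 116)² / 116 = 0.2155
  white: (60 − 58)² / 58 = 0.0690
χ² = 0.1552 + 0.2155 + 0.0690 = 0.4397 ≈ 0.440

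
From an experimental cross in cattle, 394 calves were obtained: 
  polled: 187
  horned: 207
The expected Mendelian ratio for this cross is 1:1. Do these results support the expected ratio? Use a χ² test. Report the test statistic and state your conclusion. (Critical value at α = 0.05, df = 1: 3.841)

Total ratio parts = 2. Expected numbers out of 394:
  polled: 394 × 1/2 = 197
  horned: 394 × 1/2 = 197
χ² = Σ (O − E)² / E
  polled: (187 − 197)² / 197 = 0.5076
  horned: (207 − 197)² / 197 = 0.5076
χ² = 0.5076 + 0.5076 = 1.0152 ≈ 1.015
Degrees of freedom = 2 − 1 = 1; critical value at α = 0.05 is 3.841.
Since 1.015 < 3.841, we fail to reject the null hypothesis — the data are consistent with the 1:1 ratio.

1.015; consistent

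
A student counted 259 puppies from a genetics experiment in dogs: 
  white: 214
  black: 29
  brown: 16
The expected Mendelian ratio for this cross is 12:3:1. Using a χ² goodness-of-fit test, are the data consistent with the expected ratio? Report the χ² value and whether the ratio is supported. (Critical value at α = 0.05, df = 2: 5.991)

The 12:3:1 ratio has 16 parts, so with N = 259 the expected counts are:
  white: 259 × 12/16 = 194.25
  black: 259 × 3/16 = 48.5625
  brown: 259 × 1/16 = 16.1875
χ² = Σ (O − E)² / E
  white: (214 − 194.25)² / 194.25 = 2.0080
  black: (29 − 48.5625)² / 48.5625 = 7.8804
  brown: (16 − 16.1875)² / 16.1875 = 0.0022
χ² = 2.0080 + 7.8804 + 0.0022 = 9.8906 ≈ 9.891
Degrees of freedom = 3 − 1 = 2; critical value at α = 0.05 is 5.991.
Since 9.891 > 5.991, we reject the null hypothesis — the data do not fit the 12:3:1 ratio.

9.891; not consistent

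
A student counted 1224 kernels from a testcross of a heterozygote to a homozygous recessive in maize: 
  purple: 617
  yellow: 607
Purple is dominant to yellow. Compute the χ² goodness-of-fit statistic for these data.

A testcross of a heterozygote (Aa × aa) gives a 1:1 phenotypic ratio.
Total ratio parts = 2. Expected numbers out of 1224:
  purple: 1224 × 1/2 = 612
  yellow: 1224 × 1/2 = 612
χ² = Σ (O − E)² / E
  purple: (617 − 612)² / 612 = 0.0408
  yellow: (607 − 612)² / 612 = 0.0408
χ² = 0.0408 + 0.0408 = 0.0816 ≈ 0.082

0.082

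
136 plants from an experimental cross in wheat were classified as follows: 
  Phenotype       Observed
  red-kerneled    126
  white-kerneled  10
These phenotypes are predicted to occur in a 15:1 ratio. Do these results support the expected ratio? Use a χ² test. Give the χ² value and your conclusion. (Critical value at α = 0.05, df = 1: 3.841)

Under the 15:1 hypothesis (Σ ratio = 16, N = 136):
  red-kerneled: 136 × 15/16 = 127.5
  white-kerneled: 136 × 1/16 = 8.5
χ² = Σ (O − E)² / E
  red-kerneled: (126 − 127.5)² / 127.5 = 0.0176
  white-kerneled: (10 − 8.5)² / 8.5 = 0.2647
χ² = 0.0176 + 0.2647 = 0.2823 ≈ 0.282
Degrees of freedom = 2 − 1 = 1; critical value at α = 0.05 is 3.841.
Since 0.282 < 3.841, we fail to reject the null hypothesis — the data are consistent with the 15:1 ratio.

0.282; consistent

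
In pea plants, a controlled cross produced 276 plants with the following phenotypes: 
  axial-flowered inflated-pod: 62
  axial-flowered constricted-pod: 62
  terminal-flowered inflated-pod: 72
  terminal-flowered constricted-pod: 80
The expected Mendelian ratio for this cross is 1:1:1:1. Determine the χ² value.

3.304

Under the 1:1:1:1 hypothesis (Σ ratio = 4, N = 276):
  axial-flowered inflated-pod: 276 × 1/4 = 69
  axial-flowered constricted-pod: 276 × 1/4 = 69
  terminal-flowered inflated-pod: 276 × 1/4 = 69
  terminal-flowered constricted-pod: 276 × 1/4 = 69
χ² = Σ (O − E)² / E
  axial-flowered inflated-pod: (62 − 69)² / 69 = 0.7101
  axial-flowered constricted-pod: (62 − 69)² / 69 = 0.7101
  terminal-flowered inflated-pod: (72 − 69)² / 69 = 0.1304
  terminal-flowered constricted-pod: (80 − 69)² / 69 = 1.7536
χ² = 0.7101 + 0.7101 + 0.1304 + 1.7536 = 3.3042 ≈ 3.304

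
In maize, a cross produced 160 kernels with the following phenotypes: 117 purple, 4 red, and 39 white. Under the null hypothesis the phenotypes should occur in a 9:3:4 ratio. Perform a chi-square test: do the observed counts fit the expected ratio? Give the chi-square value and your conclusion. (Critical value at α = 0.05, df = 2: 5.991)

30.658; not consistent

Under the 9:3:4 hypothesis (Σ ratio = 16, N = 160):
  purple: 160 × 9/16 = 90
  red: 160 × 3/16 = 30
  white: 160 × 4/16 = 40
χ² = Σ (O − E)² / E
  purple: (117 − 90)² / 90 = 8.1000
  red: (4 − 30)² / 30 = 22.5333
  white: (39 − 40)² / 40 = 0.0250
χ² = 8.1000 + 22.5333 + 0.0250 = 30.6583 ≈ 30.658
Degrees of freedom = 3 − 1 = 2; critical value at α = 0.05 is 5.991.
Since 30.658 > 5.991, we reject the null hypothesis — the data do not fit the 9:3:4 ratio.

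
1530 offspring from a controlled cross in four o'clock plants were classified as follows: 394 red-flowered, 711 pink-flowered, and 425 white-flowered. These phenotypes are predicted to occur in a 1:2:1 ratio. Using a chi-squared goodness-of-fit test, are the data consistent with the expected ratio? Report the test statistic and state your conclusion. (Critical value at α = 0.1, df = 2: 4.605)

Under the 1:2:1 hypothesis (Σ ratio = 4, N = 1530):
  red-flowered: 1530 × 1/4 = 382.5
  pink-flowered: 1530 × 2/4 = 765
  white-flowered: 1530 × 1/4 = 382.5
χ² = Σ (O − E)² / E
  red-flowered: (394 − 382.5)² / 382.5 = 0.3458
  pink-flowered: (711 − 765)² / 765 = 3.8118
  white-flowered: (425 − 382.5)² / 382.5 = 4.7222
χ² = 0.3458 + 3.8118 + 4.7222 = 8.8798 ≈ 8.880
Degrees of freedom = 3 − 1 = 2; critical value at α = 0.1 is 4.605.
Since 8.880 > 4.605, we reject the null hypothesis — the data do not fit the 1:2:1 ratio.

8.880; not consistent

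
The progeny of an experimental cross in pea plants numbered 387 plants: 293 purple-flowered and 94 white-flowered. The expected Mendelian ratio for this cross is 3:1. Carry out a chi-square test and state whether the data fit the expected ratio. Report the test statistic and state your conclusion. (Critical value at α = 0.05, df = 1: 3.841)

The 3:1 ratio has 4 parts, so with N = 387 the expected counts are:
  purple-flowered: 387 × 3/4 = 290.25
  white-flowered: 387 × 1/4 = 96.75
χ² = Σ (O − E)² / E
  purple-flowered: (293 − 290.25)² / 290.25 = 0.0261
  white-flowered: (94 − 96.75)² / 96.75 = 0.0782
χ² = 0.0261 + 0.0782 = 0.1043 ≈ 0.104
Degrees of freedom = 2 − 1 = 1; critical value at α = 0.05 is 3.841.
Since 0.104 < 3.841, we fail to reject the null hypothesis — the data are consistent with the 3:1 ratio.

0.104; consistent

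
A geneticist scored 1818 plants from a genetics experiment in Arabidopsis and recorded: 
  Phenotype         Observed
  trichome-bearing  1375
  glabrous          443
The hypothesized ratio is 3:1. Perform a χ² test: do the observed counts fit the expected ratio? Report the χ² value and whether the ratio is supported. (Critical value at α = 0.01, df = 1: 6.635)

Under the 3:1 hypothesis (Σ ratio = 4, N = 1818):
  trichome-bearing: 1818 × 3/4 = 1363.5
  glabrous: 1818 × 1/4 = 454.5
χ² = Σ (O − E)² / E
  trichome-bearing: (1375 − 1363.5)² / 1363.5 = 0.0970
  glabrous: (443 − 454.5)² / 454.5 = 0.2910
χ² = 0.0970 + 0.2910 = 0.388
Degrees of freedom = 2 − 1 = 1; critical value at α = 0.01 is 6.635.
Since 0.388 < 6.635, we fail to reject the null hypothesis — the data are consistent with the 3:1 ratio.

0.388; consistent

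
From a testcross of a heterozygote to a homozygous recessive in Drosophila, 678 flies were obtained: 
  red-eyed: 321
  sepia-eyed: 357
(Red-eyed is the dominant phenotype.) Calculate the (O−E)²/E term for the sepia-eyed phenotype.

A testcross of a heterozygote (Aa × aa) gives a 1:1 phenotypic ratio.
Expected counts for N = 678 under a 1:1 ratio (total parts = 2):
  red-eyed: 678 × 1/2 = 339
  sepia-eyed: 678 × 1/2 = 339
Contribution of sepia-eyed: (357 − 339)² / 339 = 0.9558

0.956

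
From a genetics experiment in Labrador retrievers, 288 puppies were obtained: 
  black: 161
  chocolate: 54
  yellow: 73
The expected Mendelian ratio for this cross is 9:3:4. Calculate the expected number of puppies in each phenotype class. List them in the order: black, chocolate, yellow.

162, 54, 72

Under the 9:3:4 hypothesis (Σ ratio = 16, N = 288):
  black: 288 × 9/16 = 162
  chocolate: 288 × 3/16 = 54
  yellow: 288 × 4/16 = 72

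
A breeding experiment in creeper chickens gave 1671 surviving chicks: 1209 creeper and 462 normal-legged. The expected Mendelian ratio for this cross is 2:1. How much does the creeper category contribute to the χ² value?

Under the 2:1 hypothesis (Σ ratio = 3, N = 1671):
  creeper: 1671 × 2/3 = 1114
  normal-legged: 1671 × 1/3 = 557
Contribution of creeper: (1209 − 1114)² / 1114 = 8.1014

8.101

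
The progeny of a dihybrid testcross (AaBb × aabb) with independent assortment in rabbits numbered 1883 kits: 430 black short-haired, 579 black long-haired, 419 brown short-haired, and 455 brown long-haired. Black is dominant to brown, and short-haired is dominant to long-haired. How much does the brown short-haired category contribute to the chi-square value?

A dihybrid testcross with independent assortment gives a 1:1:1:1 ratio.
Total ratio parts = 4. Expected numbers out of 1883:
  black short-haired: 1883 × 1/4 = 470.75
  black long-haired: 1883 × 1/4 = 470.75
  brown short-haired: 1883 × 1/4 = 470.75
  brown long-haired: 1883 × 1/4 = 470.75
Contribution of brown short-haired: (419 − 470.75)² / 470.75 = 5.6889

5.689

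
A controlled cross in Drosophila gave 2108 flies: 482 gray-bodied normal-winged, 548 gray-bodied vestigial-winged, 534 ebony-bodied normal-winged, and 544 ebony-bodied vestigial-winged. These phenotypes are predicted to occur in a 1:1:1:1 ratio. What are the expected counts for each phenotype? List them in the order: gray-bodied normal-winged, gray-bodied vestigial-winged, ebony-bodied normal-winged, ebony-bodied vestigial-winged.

Expected counts for N = 2108 under a 1:1:1:1 ratio (total parts = 4):
  gray-bodied normal-winged: 2108 × 1/4 = 527
  gray-bodied vestigial-winged: 2108 × 1/4 = 527
  ebony-bodied normal-winged: 2108 × 1/4 = 527
  ebony-bodied vestigial-winged: 2108 × 1/4 = 527

527, 527, 527, 527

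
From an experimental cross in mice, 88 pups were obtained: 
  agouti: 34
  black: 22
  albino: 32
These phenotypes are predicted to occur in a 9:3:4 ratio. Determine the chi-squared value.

11.232

Total ratio parts = 16. Expected numbers out of 88:
  agouti: 88 × 9/16 = 49.5
  black: 88 × 3/16 = 16.5
  albino: 88 × 4/16 = 22
χ² = Σ (O − E)² / E
  agouti: (34 − 49.5)² / 49.5 = 4.8535
  black: (22 − 16.5)² / 16.5 = 1.8333
  albino: (32 − 22)² / 22 = 4.5455
χ² = 4.8535 + 1.8333 + 4.5455 = 11.2323 ≈ 11.232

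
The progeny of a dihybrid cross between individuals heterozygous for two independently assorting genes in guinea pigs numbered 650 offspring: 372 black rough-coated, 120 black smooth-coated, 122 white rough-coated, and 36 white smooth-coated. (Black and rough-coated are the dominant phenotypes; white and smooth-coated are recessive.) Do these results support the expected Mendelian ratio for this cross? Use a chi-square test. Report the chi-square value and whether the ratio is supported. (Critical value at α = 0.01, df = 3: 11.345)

0.667; consistent

A dihybrid F₂ with independent assortment and complete dominance at both loci gives a 9:3:3:1 phenotypic ratio.
Expected counts for N = 650 under a 9:3:3:1 ratio (total parts = 16):
  black rough-coated: 650 × 9/16 = 365.625
  black smooth-coated: 650 × 3/16 = 121.875
  white rough-coated: 650 × 3/16 = 121.875
  white smooth-coated: 650 × 1/16 = 40.625
χ² = Σ (O − E)² / E
  black rough-coated: (372 − 365.625)² / 365.625 = 0.1112
  black smooth-coated: (120 − 121.875)² / 121.875 = 0.0288
  white rough-coated: (122 − 121.875)² / 121.875 = 0.0001
  white smooth-coated: (36 − 40.625)² / 40.625 = 0.5265
χ² = 0.1112 + 0.0288 + 0.0001 + 0.5265 = 0.6666 ≈ 0.667
Degrees of freedom = 4 − 1 = 3; critical value at α = 0.01 is 11.345.
Since 0.667 < 11.345, we fail to reject the null hypothesis — the data are consistent with the 9:3:3:1 ratio.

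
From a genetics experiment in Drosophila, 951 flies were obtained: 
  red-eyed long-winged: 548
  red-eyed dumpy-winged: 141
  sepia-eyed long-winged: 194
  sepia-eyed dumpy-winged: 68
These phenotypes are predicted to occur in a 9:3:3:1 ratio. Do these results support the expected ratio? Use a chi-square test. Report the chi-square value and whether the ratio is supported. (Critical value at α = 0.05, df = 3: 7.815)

10.740; not consistent

Under the 9:3:3:1 hypothesis (Σ ratio = 16, N = 951):
  red-eyed long-winged: 951 × 9/16 = 534.9375
  red-eyed dumpy-winged: 951 × 3/16 = 178.3125
  sepia-eyed long-winged: 951 × 3/16 = 178.3125
  sepia-eyed dumpy-winged: 951 × 1/16 = 59.4375
χ² = Σ (O − E)² / E
  red-eyed long-winged: (548 − 534.9375)² / 534.9375 = 0.3190
  red-eyed dumpy-winged: (141 − 178.3125)² / 178.3125 = 7.8078
  sepia-eyed long-winged: (194 − 178.3125)² / 178.3125 = 1.3801
  sepia-eyed dumpy-winged: (68 − 59.4375)² / 59.4375 = 1.2335
χ² = 0.3190 + 7.8078 + 1.3801 + 1.2335 = 10.7404 ≈ 10.740
Degrees of freedom = 4 − 1 = 3; critical value at α = 0.05 is 7.815.
Since 10.740 > 7.815, we reject the null hypothesis — the data do not fit the 9:3:3:1 ratio.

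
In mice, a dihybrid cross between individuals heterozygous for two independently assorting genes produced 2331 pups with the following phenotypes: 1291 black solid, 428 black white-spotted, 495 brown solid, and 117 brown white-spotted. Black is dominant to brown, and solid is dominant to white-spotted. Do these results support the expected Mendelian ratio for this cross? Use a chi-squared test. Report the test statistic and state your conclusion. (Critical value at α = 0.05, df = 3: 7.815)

A dihybrid F₂ with independent assortment and complete dominance at both loci gives a 9:3:3:1 phenotypic ratio.
Under the 9:3:3:1 hypothesis (Σ ratio = 16, N = 2331):
  black solid: 2331 × 9/16 = 1311.1875
  black white-spotted: 2331 × 3/16 = 437.0625
  brown solid: 2331 × 3/16 = 437.0625
  brown white-spotted: 2331 × 1/16 = 145.6875
χ² = Σ (O − E)² / E
  black solid: (1291 − 1311.1875)² / 1311.1875 = 0.3108
  black white-spotted: (428 − 437.0625)² / 437.0625 = 0.1879
  brown solid: (495 − 437.0625)² / 437.0625 = 7.6803
  brown white-spotted: (117 − 145.6875)² / 145.6875 = 5.6489
χ² = 0.3108 + 0.1879 + 7.6803 + 5.6489 = 13.8279 ≈ 13.828
Degrees of freedom = 4 − 1 = 3; critical value at α = 0.05 is 7.815.
Since 13.828 > 7.815, we reject the null hypothesis — the data do not fit the 9:3:3:1 ratio.

13.828; not consistent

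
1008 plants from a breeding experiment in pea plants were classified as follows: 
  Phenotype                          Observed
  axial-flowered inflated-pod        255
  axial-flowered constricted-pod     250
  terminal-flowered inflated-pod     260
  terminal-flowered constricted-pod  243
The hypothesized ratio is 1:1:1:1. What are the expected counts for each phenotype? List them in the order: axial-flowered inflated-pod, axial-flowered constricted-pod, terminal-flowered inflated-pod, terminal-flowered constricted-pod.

Total ratio parts = 4. Expected numbers out of 1008:
  axial-flowered inflated-pod: 1008 × 1/4 = 252
  axial-flowered constricted-pod: 1008 × 1/4 = 252
  terminal-flowered inflated-pod: 1008 × 1/4 = 252
  terminal-flowered constricted-pod: 1008 × 1/4 = 252

252, 252, 252, 252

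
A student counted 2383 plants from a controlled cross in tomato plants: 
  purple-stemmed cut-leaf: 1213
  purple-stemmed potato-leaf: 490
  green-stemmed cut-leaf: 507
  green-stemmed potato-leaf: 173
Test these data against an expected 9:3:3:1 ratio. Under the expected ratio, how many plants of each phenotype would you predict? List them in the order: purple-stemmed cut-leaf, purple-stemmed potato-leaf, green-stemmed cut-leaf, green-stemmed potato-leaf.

Under the 9:3:3:1 hypothesis (Σ ratio = 16, N = 2383):
  purple-stemmed cut-leaf: 2383 × 9/16 = 1340.4375
  purple-stemmed potato-leaf: 2383 × 3/16 = 446.8125
  green-stemmed cut-leaf: 2383 × 3/16 = 446.8125
  green-stemmed potato-leaf: 2383 × 1/16 = 148.9375

1340.4375, 446.8125, 446.8125, 148.9375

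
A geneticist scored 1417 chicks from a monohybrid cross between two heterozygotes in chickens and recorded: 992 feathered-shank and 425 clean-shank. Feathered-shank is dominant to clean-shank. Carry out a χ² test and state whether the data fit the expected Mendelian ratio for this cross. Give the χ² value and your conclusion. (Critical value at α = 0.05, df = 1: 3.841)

For a monohybrid cross between heterozygotes with complete dominance, the expected phenotypic ratio is 3:1.
Expected counts for N = 1417 under a 3:1 ratio (total parts = 4):
  feathered-shank: 1417 × 3/4 = 1062.75
  clean-shank: 1417 × 1/4 = 354.25
χ² = Σ (O − E)² / E
  feathered-shank: (992 − 1062.75)² / 1062.75 = 4.7100
  clean-shank: (425 − 354.25)² / 354.25 = 14.1300
χ² = 4.7100 + 14.1300 = 18.840
Degrees of freedom = 2 − 1 = 1; critical value at α = 0.05 is 3.841.
Since 18.840 > 3.841, we reject the null hypothesis — the data do not fit the 3:1 ratio.

18.840; not consistent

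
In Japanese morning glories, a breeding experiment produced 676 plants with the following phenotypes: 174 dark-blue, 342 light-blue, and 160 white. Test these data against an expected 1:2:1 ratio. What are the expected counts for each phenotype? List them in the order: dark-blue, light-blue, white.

169, 338, 169

Under the 1:2:1 hypothesis (Σ ratio = 4, N = 676):
  dark-blue: 676 × 1/4 = 169
  light-blue: 676 × 2/4 = 338
  white: 676 × 1/4 = 169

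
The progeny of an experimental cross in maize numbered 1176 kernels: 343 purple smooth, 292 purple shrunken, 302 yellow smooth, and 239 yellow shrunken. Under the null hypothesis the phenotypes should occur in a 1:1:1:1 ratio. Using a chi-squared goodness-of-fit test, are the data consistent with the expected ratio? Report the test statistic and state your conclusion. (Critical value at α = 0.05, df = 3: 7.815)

The 1:1:1:1 ratio has 4 parts, so with N = 1176 the expected counts are:
  purple smooth: 1176 × 1/4 = 294
  purple shrunken: 1176 × 1/4 = 294
  yellow smooth: 1176 × 1/4 = 294
  yellow shrunken: 1176 × 1/4 = 294
χ² = Σ (O − E)² / E
  purple smooth: (343 − 294)² / 294 = 8.1667
  purple shrunken: (292 − 294)² / 294 = 0.0136
  yellow smooth: (302 − 294)² / 294 = 0.2177
  yellow shrunken: (239 − 294)² / 294 = 10.2891
χ² = 8.1667 + 0.0136 + 0.2177 + 10.2891 = 18.6871 ≈ 18.687
Degrees of freedom = 4 − 1 = 3; critical value at α = 0.05 is 7.815.
Since 18.687 > 7.815, we reject the null hypothesis — the data do not fit the 1:1:1:1 ratio.

18.687; not consistent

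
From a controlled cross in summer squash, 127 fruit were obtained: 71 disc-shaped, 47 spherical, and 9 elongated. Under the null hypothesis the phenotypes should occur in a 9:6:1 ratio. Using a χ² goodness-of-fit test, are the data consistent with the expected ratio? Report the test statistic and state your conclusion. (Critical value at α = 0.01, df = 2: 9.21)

The 9:6:1 ratio has 16 parts, so with N = 127 the expected counts are:
  disc-shaped: 127 × 9/16 = 71.4375
  spherical: 127 × 6/16 = 47.625
  elongated: 127 × 1/16 = 7.9375
χ² = Σ (O − E)² / E
  disc-shaped: (71 − 71.4375)² / 71.4375 = 0.0027
  spherical: (47 − 47.625)² / 47.625 = 0.0082
  elongated: (9 − 7.9375)² / 7.9375 = 0.1422
χ² = 0.0027 + 0.0082 + 0.1422 = 0.1531 ≈ 0.153
Degrees of freedom = 3 − 1 = 2; critical value at α = 0.01 is 9.21.
Since 0.153 < 9.21, we fail to reject the null hypothesis — the data are consistent with the 9:6:1 ratio.

0.153; consistent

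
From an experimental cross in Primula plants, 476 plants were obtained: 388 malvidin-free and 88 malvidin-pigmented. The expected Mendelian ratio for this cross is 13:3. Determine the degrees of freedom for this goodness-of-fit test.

A goodness-of-fit test with 2 phenotype classes has df = 2 − 1 = 1.

1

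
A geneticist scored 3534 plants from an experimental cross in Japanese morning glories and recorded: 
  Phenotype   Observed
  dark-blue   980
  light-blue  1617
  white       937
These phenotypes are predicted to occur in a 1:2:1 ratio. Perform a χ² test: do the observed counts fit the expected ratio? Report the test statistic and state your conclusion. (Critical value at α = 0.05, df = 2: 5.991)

26.513; not consistent

Under the 1:2:1 hypothesis (Σ ratio = 4, N = 3534):
  dark-blue: 3534 × 1/4 = 883.5
  light-blue: 3534 × 2/4 = 1767
  white: 3534 × 1/4 = 883.5
χ² = Σ (O − E)² / E
  dark-blue: (980 − 883.5)² / 883.5 = 10.5402
  light-blue: (1617 − 1767)² / 1767 = 12.7334
  white: (937 − 883.5)² / 883.5 = 3.2397
χ² = 10.5402 + 12.7334 + 3.2397 = 26.5133 ≈ 26.513
Degrees of freedom = 3 − 1 = 2; critical value at α = 0.05 is 5.991.
Since 26.513 > 5.991, we reject the null hypothesis — the data do not fit the 1:2:1 ratio.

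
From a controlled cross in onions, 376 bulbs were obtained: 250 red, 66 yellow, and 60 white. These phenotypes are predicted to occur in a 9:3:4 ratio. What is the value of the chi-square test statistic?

19.593

Total ratio parts = 16. Expected numbers out of 376:
  red: 376 × 9/16 = 211.5
  yellow: 376 × 3/16 = 70.5
  white: 376 × 4/16 = 94
χ² = Σ (O − E)² / E
  red: (250 − 211.5)² / 211.5 = 7.0083
  yellow: (66 − 70.5)² / 70.5 = 0.2872
  white: (60 − 94)² / 94 = 12.2979
χ² = 7.0083 + 0.2872 + 12.2979 = 19.5934 ≈ 19.593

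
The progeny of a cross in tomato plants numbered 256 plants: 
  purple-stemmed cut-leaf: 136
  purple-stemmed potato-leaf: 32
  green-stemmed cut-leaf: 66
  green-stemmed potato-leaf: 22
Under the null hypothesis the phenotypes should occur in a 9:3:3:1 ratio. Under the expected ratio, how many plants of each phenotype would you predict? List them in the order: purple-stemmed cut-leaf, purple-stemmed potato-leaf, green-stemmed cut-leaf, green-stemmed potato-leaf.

Total ratio parts = 16. Expected numbers out of 256:
  purple-stemmed cut-leaf: 256 × 9/16 = 144
  purple-stemmed potato-leaf: 256 × 3/16 = 48
  green-stemmed cut-leaf: 256 × 3/16 = 48
  green-stemmed potato-leaf: 256 × 1/16 = 16

144, 48, 48, 16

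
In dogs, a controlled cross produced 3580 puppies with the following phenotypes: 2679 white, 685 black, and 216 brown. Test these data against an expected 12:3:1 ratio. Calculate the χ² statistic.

Under the 12:3:1 hypothesis (Σ ratio = 16, N = 3580):
  white: 3580 × 12/16 = 2685
  black: 3580 × 3/16 = 671.25
  brown: 3580 × 1/16 = 223.75
χ² = Σ (O − E)² / E
  white: (2679 − 2685)² / 2685 = 0.0134
  black: (685 − 671.25)² / 671.25 = 0.2817
  brown: (216 − 223.75)² / 223.75 = 0.2684
χ² = 0.0134 + 0.2817 + 0.2684 = 0.5635 ≈ 0.564

0.564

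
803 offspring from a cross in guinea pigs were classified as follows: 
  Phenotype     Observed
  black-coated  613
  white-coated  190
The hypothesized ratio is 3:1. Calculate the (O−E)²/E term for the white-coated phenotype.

0.576

Expected counts for N = 803 under a 3:1 ratio (total parts = 4):
  black-coated: 803 × 3/4 = 602.25
  white-coated: 803 × 1/4 = 200.75
Contribution of white-coated: (190 − 200.75)² / 200.75 = 0.5757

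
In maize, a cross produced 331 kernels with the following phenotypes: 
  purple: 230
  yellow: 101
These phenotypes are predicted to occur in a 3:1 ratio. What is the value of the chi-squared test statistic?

The 3:1 ratio has 4 parts, so with N = 331 the expected counts are:
  purple: 331 × 3/4 = 248.25
  yellow: 331 × 1/4 = 82.75
χ² = Σ (O − E)² / E
  purple: (230 − 248.25)² / 248.25 = 1.3416
  yellow: (101 − 82.75)² / 82.75 = 4.0249
χ² = 1.3416 + 4.0249 = 5.3665 ≈ 5.367

5.367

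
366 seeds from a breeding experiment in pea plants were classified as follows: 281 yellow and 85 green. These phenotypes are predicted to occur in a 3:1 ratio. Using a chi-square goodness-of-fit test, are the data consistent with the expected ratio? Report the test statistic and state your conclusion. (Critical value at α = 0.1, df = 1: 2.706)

0.616; consistent

Under the 3:1 hypothesis (Σ ratio = 4, N = 366):
  yellow: 366 × 3/4 = 274.5
  green: 366 × 1/4 = 91.5
χ² = Σ (O − E)² / E
  yellow: (281 − 274.5)² / 274.5 = 0.1539
  green: (85 − 91.5)² / 91.5 = 0.4617
χ² = 0.1539 + 0.4617 = 0.6156 ≈ 0.616
Degrees of freedom = 2 − 1 = 1; critical value at α = 0.1 is 2.706.
Since 0.616 < 2.706, we fail to reject the null hypothesis — the data are consistent with the 3:1 ratio.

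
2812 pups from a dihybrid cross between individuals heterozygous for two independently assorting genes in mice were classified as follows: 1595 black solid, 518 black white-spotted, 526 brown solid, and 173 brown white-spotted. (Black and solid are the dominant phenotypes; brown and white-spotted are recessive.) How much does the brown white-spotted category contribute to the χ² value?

0.043

A dihybrid F₂ with independent assortment and complete dominance at both loci gives a 9:3:3:1 phenotypic ratio.
Under the 9:3:3:1 hypothesis (Σ ratio = 16, N = 2812):
  black solid: 2812 × 9/16 = 1581.75
  black white-spotted: 2812 × 3/16 = 527.25
  brown solid: 2812 × 3/16 = 527.25
  brown white-spotted: 2812 × 1/16 = 175.75
Contribution of brown white-spotted: (173 − 175.75)² / 175.75 = 0.0430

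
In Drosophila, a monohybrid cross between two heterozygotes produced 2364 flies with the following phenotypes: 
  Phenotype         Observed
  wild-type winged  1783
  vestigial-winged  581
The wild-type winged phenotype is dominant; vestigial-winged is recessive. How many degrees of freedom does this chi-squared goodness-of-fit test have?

For a monohybrid cross between heterozygotes with complete dominance, the expected phenotypic ratio is 3:1.
A goodness-of-fit test with 2 phenotype classes has df = 2 − 1 = 1.

1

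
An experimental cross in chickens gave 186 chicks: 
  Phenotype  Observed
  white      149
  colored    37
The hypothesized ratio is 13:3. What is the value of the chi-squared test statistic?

Total ratio parts = 16. Expected numbers out of 186:
  white: 186 × 13/16 = 151.125
  colored: 186 × 3/16 = 34.875
χ² = Σ (O − E)² / E
  white: (149 − 151.125)² / 151.125 = 0.0299
  colored: (37 − 34.875)² / 34.875 = 0.1295
χ² = 0.0299 + 0.1295 = 0.1594 ≈ 0.159

0.159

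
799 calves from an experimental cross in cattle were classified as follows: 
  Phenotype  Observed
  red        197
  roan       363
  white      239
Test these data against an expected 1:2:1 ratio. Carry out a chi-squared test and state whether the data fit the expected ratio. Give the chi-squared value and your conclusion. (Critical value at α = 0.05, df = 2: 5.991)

Expected counts for N = 799 under a 1:2:1 ratio (total parts = 4):
  red: 799 × 1/4 = 199.75
  roan: 799 × 2/4 = 399.5
  white: 799 × 1/4 = 199.75
χ² = Σ (O − E)² / E
  red: (197 − 199.75)² / 199.75 = 0.0379
  roan: (363 − 399.5)² / 399.5 = 3.3348
  white: (239 − 199.75)² / 199.75 = 7.7125
χ² = 0.0379 + 3.3348 + 7.7125 = 11.0852 ≈ 11.085
Degrees of freedom = 3 − 1 = 2; critical value at α = 0.05 is 5.991.
Since 11.085 > 5.991, we reject the null hypothesis — the data do not fit the 1:2:1 ratio.

11.085; not consistent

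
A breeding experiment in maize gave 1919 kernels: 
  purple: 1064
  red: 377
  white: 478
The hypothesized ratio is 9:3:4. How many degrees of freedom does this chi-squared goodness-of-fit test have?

A goodness-of-fit test with 3 phenotype classes has df = 3 − 1 = 2.

2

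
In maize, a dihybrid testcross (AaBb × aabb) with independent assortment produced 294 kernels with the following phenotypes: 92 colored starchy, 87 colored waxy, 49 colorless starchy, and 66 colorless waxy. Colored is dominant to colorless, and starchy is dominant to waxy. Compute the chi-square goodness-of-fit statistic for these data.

16.068

A dihybrid testcross with independent assortment gives a 1:1:1:1 ratio.
Expected counts for N = 294 under a 1:1:1:1 ratio (total parts = 4):
  colored starchy: 294 × 1/4 = 73.5
  colored waxy: 294 × 1/4 = 73.5
  colorless starchy: 294 × 1/4 = 73.5
  colorless waxy: 294 × 1/4 = 73.5
χ² = Σ (O − E)² / E
  colored starchy: (92 − 73.5)² / 73.5 = 4.6565
  colored waxy: (87 − 73.5)² / 73.5 = 2.4796
  colorless starchy: (49 − 73.5)² / 73.5 = 8.1667
  colorless waxy: (66 − 73.5)² / 73.5 = 0.7653
χ² = 4.6565 + 2.4796 + 8.1667 + 0.7653 = 16.0681 ≈ 16.068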